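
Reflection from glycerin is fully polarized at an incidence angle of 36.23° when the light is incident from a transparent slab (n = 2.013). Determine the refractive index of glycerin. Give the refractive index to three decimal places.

Brewster's law: tan θ_B = n₂/n₁ (light incident in a transparent slab, refracted into glycerin).
n₂ = n₁ tan θ_B = 2.013 × tan 36.23° = 1.475.

n ≈ 1.475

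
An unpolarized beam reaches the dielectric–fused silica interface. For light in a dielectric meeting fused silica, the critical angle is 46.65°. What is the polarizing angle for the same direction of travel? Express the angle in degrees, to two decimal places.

At the critical angle sin θ_c = n₂/n₁, giving n₂/n₁ = sin 46.65° = 0.7272.
Then tan θ_B = n₂/n₁ = 0.7272, so θ_B = arctan 0.7272 = 36.02°.

θ_B ≈ 36.02°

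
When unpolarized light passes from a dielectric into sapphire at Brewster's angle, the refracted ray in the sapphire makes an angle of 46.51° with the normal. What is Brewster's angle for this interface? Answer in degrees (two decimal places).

Since the reflected and refracted rays are at right angles at the polarizing angle, θ_B + θ_t = 90°.
θ_B = 90° − 46.51° = 43.49°.

θ_B ≈ 43.49°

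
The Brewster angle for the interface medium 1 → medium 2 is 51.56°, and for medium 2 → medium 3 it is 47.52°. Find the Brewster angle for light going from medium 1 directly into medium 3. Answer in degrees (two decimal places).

Each Brewster angle gives a ratio: n₂/n₁ = tan 51.56° = 1.2599, n₃/n₂ = tan 47.52° = 1.0921.
So n₃/n₁ = (n₂/n₁)(n₃/n₂) = 1.2599 × 1.0921 = 1.3759.
θ_B(1→3) = arctan(1.3759) = 53.99°.

θ_B ≈ 53.99°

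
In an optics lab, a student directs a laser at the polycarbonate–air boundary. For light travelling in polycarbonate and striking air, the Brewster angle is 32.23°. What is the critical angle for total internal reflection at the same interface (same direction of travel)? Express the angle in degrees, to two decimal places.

n₂/n₁ = tan 32.23° = 0.6305; the critical angle satisfies sin θ_c = n₂/n₁.
θ_c = arcsin(0.6305) = 39.08°.

θ_c ≈ 39.08°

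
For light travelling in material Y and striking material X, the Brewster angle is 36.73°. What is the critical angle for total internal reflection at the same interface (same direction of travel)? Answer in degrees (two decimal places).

θ_c ≈ 48.26°

n₂/n₁ = tan 36.73° = 0.7462; the critical angle satisfies sin θ_c = n₂/n₁.
θ_c = arcsin(0.7462) = 48.26°.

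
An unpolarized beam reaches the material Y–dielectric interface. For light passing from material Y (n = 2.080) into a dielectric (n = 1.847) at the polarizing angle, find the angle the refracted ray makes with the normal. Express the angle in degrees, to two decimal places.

tan θ_B = n₂/n₁ = 1.847/2.080 = 0.8880, so θ_B = 41.60°.
Since θ_B + θ_t = 90° at Brewster incidence, θ_t = 90° − 41.60° = 48.40°.

θ_t ≈ 48.40°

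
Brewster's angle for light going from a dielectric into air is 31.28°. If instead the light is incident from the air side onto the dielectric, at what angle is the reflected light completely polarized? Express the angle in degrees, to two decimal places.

θ_B' ≈ 58.72°

The two Brewster angles are complementary: θ_B' = 90° − θ_B = 90° − 31.28° = 58.72°.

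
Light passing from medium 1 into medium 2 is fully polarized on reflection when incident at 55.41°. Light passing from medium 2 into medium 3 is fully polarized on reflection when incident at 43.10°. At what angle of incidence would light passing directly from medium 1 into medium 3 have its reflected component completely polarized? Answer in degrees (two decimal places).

θ_B ≈ 53.61°

tan θ_B(1→2) = n₂/n₁ = tan 55.41° = 1.4501.
tan θ_B(2→3) = n₃/n₂ = tan 43.10° = 0.9358.
Multiplying, n₃/n₁ = 1.4501 × 0.9358 = 1.3570, and θ_B(1→3) = arctan 1.3570 = 53.61°.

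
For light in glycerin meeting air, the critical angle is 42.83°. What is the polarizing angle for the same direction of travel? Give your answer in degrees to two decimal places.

θ_B ≈ 34.21°

At the critical angle sin θ_c = n₂/n₁, giving n₂/n₁ = sin 42.83° = 0.6798.
Then tan θ_B = n₂/n₁ = 0.6798, so θ_B = arctan 0.6798 = 34.21°.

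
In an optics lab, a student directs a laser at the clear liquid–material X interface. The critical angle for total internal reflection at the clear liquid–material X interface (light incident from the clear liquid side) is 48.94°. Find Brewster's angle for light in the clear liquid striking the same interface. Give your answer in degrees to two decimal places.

sin θ_c = n₂/n₁, so n₂/n₁ = sin 48.94° = 0.7540.
Brewster: tan θ_B = n₂/n₁ = 0.7540.
θ_B = arctan(0.7540) = 37.02°.

θ_B ≈ 37.02°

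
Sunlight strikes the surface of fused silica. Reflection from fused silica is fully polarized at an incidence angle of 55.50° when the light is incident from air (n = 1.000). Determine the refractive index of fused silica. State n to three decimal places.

n ≈ 1.455

Full polarization of the reflected beam means tan θ_B = n₂/n₁, where n₁ is the incident medium (air).
n₂ = n₁ tan θ_B = 1.000 × tan 55.50° = 1.455.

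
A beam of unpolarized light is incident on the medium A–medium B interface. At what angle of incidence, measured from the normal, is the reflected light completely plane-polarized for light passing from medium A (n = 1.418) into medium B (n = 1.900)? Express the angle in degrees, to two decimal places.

At Brewster's angle the reflected and refracted rays are perpendicular, which with Snell's law gives tan θ_B = n₂/n₁.
Here n₂/n₁ = 1.900/1.418 = 1.3399, and Brewster's law gives tan θ_B = n₂/n₁.
So θ_B = arctan 1.3399 = 53.27°.

θ_B ≈ 53.27°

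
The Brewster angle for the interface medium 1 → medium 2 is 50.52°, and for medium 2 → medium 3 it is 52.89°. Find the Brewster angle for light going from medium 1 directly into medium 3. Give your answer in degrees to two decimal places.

Each Brewster angle gives a ratio: n₂/n₁ = tan 50.52° = 1.2140, n₃/n₂ = tan 52.89° = 1.3218.
So n₃/n₁ = (n₂/n₁)(n₃/n₂) = 1.2140 × 1.3218 = 1.6046.
θ_B(1→3) = arctan(1.6046) = 58.07°.

θ_B ≈ 58.07°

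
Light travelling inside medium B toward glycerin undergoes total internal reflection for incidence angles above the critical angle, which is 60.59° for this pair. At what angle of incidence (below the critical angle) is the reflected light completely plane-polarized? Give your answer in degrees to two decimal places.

θ_B ≈ 41.06°

n₂/n₁ = sin θ_c = sin 60.59° = 0.8711.
tan θ_B equals the same ratio, so θ_B = arctan(0.8711) = 41.06°.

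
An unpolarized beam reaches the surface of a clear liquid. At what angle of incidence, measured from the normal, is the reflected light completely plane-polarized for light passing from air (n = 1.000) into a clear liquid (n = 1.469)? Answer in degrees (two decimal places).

θ_B ≈ 55.76°

Here n₂/n₁ = 1.469/1.000 = 1.4690, and Brewster's law gives tan θ_B = n₂/n₁.
θ_B = arctan(1.4690) = 55.76°.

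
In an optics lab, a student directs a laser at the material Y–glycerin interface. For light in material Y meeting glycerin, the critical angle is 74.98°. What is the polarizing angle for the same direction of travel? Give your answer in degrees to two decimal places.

n₂/n₁ = sin θ_c = sin 74.98° = 0.9658.
tan θ_B equals the same ratio, so θ_B = arctan(0.9658) = 44.00°.

θ_B ≈ 44.00°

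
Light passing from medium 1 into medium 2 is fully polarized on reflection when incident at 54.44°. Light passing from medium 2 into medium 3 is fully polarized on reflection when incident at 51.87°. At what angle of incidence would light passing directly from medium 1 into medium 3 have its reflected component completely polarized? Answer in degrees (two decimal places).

n₂/n₁ = tan 54.44° = 1.3988 and n₃/n₂ = tan 51.87° = 1.2740.
Multiplying, n₃/n₁ = 1.3988 × 1.2740 = 1.7821, and θ_B(1→3) = arctan 1.7821 = 60.70°.

θ_B ≈ 60.70°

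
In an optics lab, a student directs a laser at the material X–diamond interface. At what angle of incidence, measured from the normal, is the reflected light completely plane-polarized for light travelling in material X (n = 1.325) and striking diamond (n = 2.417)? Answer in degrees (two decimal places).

θ_B ≈ 61.27°

Brewster's condition: tan θ_B = n₂/n₁ = 2.417/1.325 = 1.8242.
θ_B = arctan(1.8242) = 61.27°.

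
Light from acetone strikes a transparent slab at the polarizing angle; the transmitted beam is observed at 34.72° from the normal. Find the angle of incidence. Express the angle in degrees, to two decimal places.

θ_B ≈ 55.28°

Brewster's condition makes the reflected and refracted beams perpendicular: θ_B + θ_t = 90°.
θ_B = 90° − 34.72° = 55.28°.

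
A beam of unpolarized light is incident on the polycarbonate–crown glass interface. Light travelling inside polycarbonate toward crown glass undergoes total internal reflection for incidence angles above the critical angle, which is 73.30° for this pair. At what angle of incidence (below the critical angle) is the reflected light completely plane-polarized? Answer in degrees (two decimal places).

sin θ_c = n₂/n₁, so n₂/n₁ = sin 73.30° = 0.9578.
Brewster: tan θ_B = n₂/n₁ = 0.9578.
θ_B = arctan(0.9578) = 43.77°.

θ_B ≈ 43.77°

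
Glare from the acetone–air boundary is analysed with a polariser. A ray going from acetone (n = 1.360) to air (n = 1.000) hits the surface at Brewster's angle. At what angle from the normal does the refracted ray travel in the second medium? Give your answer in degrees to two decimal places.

tan θ_B = n₂/n₁ = 1.000/1.360 = 0.7353, so θ_B = 36.33°.
The refracted ray is perpendicular to the reflected ray, so θ_t = 90° − θ_B = 53.67°.

θ_t ≈ 53.67°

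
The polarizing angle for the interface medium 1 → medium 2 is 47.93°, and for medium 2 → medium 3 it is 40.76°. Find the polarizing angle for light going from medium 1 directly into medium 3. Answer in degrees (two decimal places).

n₂/n₁ = tan 47.93° = 1.1079 and n₃/n₂ = tan 40.76° = 0.8620.
Multiplying, n₃/n₁ = 1.1079 × 0.8620 = 0.9550, and θ_B(1→3) = arctan 0.9550 = 43.68°.

θ_B ≈ 43.68°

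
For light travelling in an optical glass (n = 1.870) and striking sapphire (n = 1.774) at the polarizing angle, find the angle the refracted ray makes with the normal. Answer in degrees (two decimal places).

θ_t ≈ 46.51°

tan θ_B = n₂/n₁ = 1.774/1.870 = 0.9487, so θ_B = 43.49°.
The refracted ray is perpendicular to the reflected ray, so θ_t = 90° − θ_B = 46.51°.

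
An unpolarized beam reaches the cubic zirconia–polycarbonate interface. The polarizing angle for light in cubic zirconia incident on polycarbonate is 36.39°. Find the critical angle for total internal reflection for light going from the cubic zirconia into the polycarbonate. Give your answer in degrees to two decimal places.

From Brewster, n₂/n₁ = tan θ_B = tan 36.39° = 0.7370.
Then sin θ_c = n₂/n₁ = 0.7370, so θ_c = arcsin 0.7370 = 47.48°.

θ_c ≈ 47.48°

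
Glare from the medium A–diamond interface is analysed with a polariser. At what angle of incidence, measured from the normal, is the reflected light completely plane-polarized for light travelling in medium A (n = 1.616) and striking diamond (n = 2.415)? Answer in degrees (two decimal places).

θ_B ≈ 56.21°

tan θ_B = n₂/n₁ = 2.415/1.616 = 1.4944.
So θ_B = arctan 1.4944 = 56.21°.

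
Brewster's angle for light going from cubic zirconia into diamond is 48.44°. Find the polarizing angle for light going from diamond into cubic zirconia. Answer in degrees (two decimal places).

The two Brewster angles are complementary: θ_B' = 90° − θ_B = 90° − 48.44° = 41.56°.

θ_B' ≈ 41.56°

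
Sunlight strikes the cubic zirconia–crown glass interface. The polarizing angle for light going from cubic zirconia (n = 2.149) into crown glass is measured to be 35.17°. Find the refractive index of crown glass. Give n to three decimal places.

n ≈ 1.514

At the polarizing angle, tan θ_B = n₂/n₁ with n₁ on the incident side (cubic zirconia) and n₂ on the transmitted side (crown glass).
n₂ = n₁ tan θ_B = 2.149 × tan 35.17° = 1.514.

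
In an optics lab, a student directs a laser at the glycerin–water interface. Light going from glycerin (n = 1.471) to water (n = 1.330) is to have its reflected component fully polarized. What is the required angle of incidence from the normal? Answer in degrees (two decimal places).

θ_B ≈ 42.12°

At Brewster's angle the reflected and refracted rays are perpendicular, which with Snell's law gives tan θ_B = n₂/n₁.
tan θ_B = n₂/n₁ = 1.330/1.471 = 0.9041. Taking the arctangent, θ_B = 42.12°.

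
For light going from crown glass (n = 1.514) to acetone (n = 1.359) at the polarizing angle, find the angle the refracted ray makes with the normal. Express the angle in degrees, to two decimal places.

θ_B = arctan(n₂/n₁) = arctan(1.359/1.514) = 41.91°.
At Brewster's angle the reflected and refracted rays are perpendicular, so θ_t = 90° − θ_B = 90° − 41.91° = 48.09°.

θ_t ≈ 48.09°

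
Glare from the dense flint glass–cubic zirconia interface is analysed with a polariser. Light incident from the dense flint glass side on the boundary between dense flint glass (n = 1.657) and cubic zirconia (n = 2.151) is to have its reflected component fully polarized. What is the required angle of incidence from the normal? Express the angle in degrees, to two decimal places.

At Brewster's angle the reflected and refracted rays are perpendicular, which with Snell's law gives tan θ_B = n₂/n₁.
Brewster's condition: tan θ_B = n₂/n₁ = 2.151/1.657 = 1.2981.
So θ_B = arctan 1.2981 = 52.39°.

θ_B ≈ 52.39°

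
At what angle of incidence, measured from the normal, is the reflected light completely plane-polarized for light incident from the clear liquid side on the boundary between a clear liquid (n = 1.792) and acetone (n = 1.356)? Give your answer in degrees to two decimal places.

tan θ_B = n₂/n₁ = 1.356/1.792 = 0.7567.
θ_B = arctan(0.7567) = 37.11°.

θ_B ≈ 37.11°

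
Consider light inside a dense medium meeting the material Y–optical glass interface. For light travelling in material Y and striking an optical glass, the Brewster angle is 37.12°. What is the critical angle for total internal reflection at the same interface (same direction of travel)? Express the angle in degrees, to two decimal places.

θ_c ≈ 49.19°

n₂/n₁ = tan 37.12° = 0.7568; the critical angle satisfies sin θ_c = n₂/n₁.
θ_c = arcsin(0.7568) = 49.19°.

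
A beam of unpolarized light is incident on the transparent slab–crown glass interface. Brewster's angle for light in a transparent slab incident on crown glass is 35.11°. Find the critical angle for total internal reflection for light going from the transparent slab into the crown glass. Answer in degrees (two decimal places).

θ_c ≈ 44.67°

tan θ_B = n₂/n₁ = tan 35.11° = 0.7031.
Total internal reflection: sin θ_c = n₂/n₁ = 0.7031.
θ_c = arcsin(0.7031) = 44.67°.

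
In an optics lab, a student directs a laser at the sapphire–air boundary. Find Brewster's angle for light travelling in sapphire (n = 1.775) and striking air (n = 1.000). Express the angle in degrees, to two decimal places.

At Brewster's angle the reflected and refracted rays are perpendicular, which with Snell's law gives tan θ_B = n₂/n₁.
Here n₂/n₁ = 1.000/1.775 = 0.5634, and Brewster's law gives tan θ_B = n₂/n₁.
So θ_B = arctan 0.5634 = 29.40°.

θ_B ≈ 29.40°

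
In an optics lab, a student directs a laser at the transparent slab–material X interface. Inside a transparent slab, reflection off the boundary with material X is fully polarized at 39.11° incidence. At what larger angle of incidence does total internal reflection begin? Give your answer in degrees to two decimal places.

θ_c ≈ 54.39°

tan θ_B = n₂/n₁ = tan 39.11° = 0.8130.
Total internal reflection: sin θ_c = n₂/n₁ = 0.8130.
θ_c = arcsin(0.8130) = 54.39°.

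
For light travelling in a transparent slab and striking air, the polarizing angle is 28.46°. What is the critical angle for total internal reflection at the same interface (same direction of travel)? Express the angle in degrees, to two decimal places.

n₂/n₁ = tan 28.46° = 0.5421; the critical angle satisfies sin θ_c = n₂/n₁.
θ_c = arcsin(0.5421) = 32.82°.

θ_c ≈ 32.82°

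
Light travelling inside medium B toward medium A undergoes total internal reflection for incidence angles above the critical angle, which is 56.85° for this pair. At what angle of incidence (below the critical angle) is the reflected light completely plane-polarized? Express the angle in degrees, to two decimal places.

θ_B ≈ 39.94°

At the critical angle sin θ_c = n₂/n₁, giving n₂/n₁ = sin 56.85° = 0.8372.
Then tan θ_B = n₂/n₁ = 0.8372, so θ_B = arctan 0.8372 = 39.94°.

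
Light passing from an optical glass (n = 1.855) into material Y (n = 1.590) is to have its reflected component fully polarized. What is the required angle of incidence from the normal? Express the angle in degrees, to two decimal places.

At Brewster's angle the reflected and refracted rays are perpendicular, which with Snell's law gives tan θ_B = n₂/n₁.
Brewster's condition: tan θ_B = n₂/n₁ = 1.590/1.855 = 0.8571.
So θ_B = arctan 0.8571 = 40.60°.

θ_B ≈ 40.60°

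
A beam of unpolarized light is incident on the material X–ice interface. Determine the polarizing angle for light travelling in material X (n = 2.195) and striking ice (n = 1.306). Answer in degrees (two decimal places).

Brewster's condition: tan θ_B = n₂/n₁ = 1.306/2.195 = 0.5950.
θ_B = arctan(0.5950) = 30.75°.

θ_B ≈ 30.75°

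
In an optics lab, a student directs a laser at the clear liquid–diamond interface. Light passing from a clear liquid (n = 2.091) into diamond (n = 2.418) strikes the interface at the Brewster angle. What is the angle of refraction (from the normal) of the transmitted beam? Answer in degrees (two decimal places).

θ_B = arctan(n₂/n₁) = arctan(2.418/2.091) = 49.15°.
At Brewster's angle the reflected and refracted rays are perpendicular, so θ_t = 90° − θ_B = 90° − 49.15° = 40.85°.

θ_t ≈ 40.85°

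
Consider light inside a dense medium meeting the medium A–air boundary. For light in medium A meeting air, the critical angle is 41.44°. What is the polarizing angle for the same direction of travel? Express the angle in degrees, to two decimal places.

θ_B ≈ 33.50°

n₂/n₁ = sin θ_c = sin 41.44° = 0.6618.
tan θ_B equals the same ratio, so θ_B = arctan(0.6618) = 33.50°.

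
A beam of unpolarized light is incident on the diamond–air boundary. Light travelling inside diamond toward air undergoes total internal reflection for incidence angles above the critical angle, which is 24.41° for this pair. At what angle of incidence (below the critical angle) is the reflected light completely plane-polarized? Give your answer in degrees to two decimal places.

θ_B ≈ 22.45°

At the critical angle sin θ_c = n₂/n₁, giving n₂/n₁ = sin 24.41° = 0.4133.
Then tan θ_B = n₂/n₁ = 0.4133, so θ_B = arctan 0.4133 = 22.45°.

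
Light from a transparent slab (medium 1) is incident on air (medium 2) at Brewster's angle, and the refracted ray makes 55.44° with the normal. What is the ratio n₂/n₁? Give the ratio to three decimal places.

At Brewster incidence θ_B = 90° − θ_t = 90° − 55.44° = 34.56°.
Then n₂/n₁ = tan θ_B = tan 34.56° = 0.689.

n₂/n₁ ≈ 0.689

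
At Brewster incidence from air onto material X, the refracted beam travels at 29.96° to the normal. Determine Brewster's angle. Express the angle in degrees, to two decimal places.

θ_B ≈ 60.04°

Brewster's condition makes the reflected and refracted beams perpendicular: θ_B + θ_t = 90°.
So θ_B = 90° − θ_t = 90° − 29.96° = 60.04°.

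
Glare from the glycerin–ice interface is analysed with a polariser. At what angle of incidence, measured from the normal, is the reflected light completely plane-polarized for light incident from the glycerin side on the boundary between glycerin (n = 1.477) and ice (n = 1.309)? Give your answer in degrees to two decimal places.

tan θ_B = n₂/n₁ = 1.309/1.477 = 0.8863. Taking the arctangent, θ_B = 41.55°.

θ_B ≈ 41.55°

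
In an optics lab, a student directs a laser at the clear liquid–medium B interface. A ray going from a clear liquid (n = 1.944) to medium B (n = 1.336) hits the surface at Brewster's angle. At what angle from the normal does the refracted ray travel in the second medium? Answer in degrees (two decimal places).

First find Brewster's angle: tan θ_B = 1.336/1.944 = 0.6872, giving θ_B = 34.50°.
Since θ_B + θ_t = 90° at Brewster incidence, θ_t = 90° − 34.50° = 55.50°.

θ_t ≈ 55.50°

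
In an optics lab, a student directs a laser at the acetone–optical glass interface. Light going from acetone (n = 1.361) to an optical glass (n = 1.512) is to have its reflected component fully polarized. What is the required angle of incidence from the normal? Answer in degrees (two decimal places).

θ_B ≈ 48.01°

Here n₂/n₁ = 1.512/1.361 = 1.1109, and Brewster's law gives tan θ_B = n₂/n₁.
So θ_B = arctan 1.1109 = 48.01°.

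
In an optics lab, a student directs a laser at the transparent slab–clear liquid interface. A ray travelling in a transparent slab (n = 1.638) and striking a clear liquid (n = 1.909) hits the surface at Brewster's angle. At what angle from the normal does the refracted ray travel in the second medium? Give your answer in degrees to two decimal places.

θ_t ≈ 40.63°

First find Brewster's angle: tan θ_B = 1.909/1.638 = 1.1654, giving θ_B = 49.37°.
The refracted ray is perpendicular to the reflected ray, so θ_t = 90° − θ_B = 40.63°.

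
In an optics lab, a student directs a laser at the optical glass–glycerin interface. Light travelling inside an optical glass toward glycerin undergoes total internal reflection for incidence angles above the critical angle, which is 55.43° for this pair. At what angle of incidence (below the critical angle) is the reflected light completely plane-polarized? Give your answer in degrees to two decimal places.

sin θ_c = n₂/n₁, so n₂/n₁ = sin 55.43° = 0.8234.
Brewster: tan θ_B = n₂/n₁ = 0.8234.
θ_B = arctan(0.8234) = 39.47°.

θ_B ≈ 39.47°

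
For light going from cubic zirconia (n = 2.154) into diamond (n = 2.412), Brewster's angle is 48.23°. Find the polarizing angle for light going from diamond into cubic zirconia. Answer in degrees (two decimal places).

θ_B' ≈ 41.77°

tan θ_B' = n₁/n₂ = 1/tan θ_B, so θ_B' = 90° − θ_B.
θ_B' = 90° − 48.23° = 41.77°.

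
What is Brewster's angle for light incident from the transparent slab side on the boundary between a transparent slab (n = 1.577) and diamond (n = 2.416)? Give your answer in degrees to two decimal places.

tan θ_B = n₂/n₁ = 2.416/1.577 = 1.5320.
So θ_B = arctan 1.5320 = 56.87°.

θ_B ≈ 56.87°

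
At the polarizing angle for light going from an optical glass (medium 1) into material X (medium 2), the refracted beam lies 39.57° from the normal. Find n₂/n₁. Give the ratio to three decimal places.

n₂/n₁ ≈ 1.210

At Brewster incidence θ_B = 90° − θ_t = 90° − 39.57° = 50.43°.
Then n₂/n₁ = tan θ_B = tan 50.43° = 1.210.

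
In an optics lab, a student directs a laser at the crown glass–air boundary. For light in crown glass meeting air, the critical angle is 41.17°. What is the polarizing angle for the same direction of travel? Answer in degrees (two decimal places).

At the critical angle sin θ_c = n₂/n₁, giving n₂/n₁ = sin 41.17° = 0.6583.
Then tan θ_B = n₂/n₁ = 0.6583, so θ_B = arctan 0.6583 = 33.36°.

θ_B ≈ 33.36°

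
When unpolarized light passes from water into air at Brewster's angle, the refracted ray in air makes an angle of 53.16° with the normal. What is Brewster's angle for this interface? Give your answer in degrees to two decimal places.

θ_B ≈ 36.84°

At Brewster's angle the reflected and refracted rays are perpendicular, so θ_B + θ_t = 90°.
So θ_B = 90° − θ_t = 90° − 53.16° = 36.84°.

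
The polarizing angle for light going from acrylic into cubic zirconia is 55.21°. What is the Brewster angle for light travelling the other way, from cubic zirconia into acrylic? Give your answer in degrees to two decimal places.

θ_B' ≈ 34.79°

tan θ_B' = n₁/n₂ = 1/tan θ_B, so θ_B' = 90° − θ_B.
θ_B' = 90° − 55.21° = 34.79°.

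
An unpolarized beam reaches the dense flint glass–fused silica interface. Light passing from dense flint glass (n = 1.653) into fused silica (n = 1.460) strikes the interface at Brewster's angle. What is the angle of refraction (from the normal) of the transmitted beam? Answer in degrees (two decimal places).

θ_t ≈ 48.55°

tan θ_B = n₂/n₁ = 1.460/1.653 = 0.8832, so θ_B = 41.45°.
At Brewster's angle the reflected and refracted rays are perpendicular, so θ_t = 90° − θ_B = 90° − 41.45° = 48.55°.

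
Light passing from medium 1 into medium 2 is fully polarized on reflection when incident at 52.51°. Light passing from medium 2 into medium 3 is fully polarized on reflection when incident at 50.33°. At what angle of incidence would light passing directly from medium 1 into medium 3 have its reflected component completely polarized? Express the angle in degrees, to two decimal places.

θ_B ≈ 57.54°

n₂/n₁ = tan 52.51° = 1.3037 and n₃/n₂ = tan 50.33° = 1.2058.
So n₃/n₁ = (n₂/n₁)(n₃/n₂) = 1.3037 × 1.2058 = 1.5720.
θ_B(1→3) = arctan(1.5720) = 57.54°.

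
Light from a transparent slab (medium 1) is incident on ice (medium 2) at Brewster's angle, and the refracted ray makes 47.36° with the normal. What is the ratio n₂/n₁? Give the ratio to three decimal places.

At Brewster incidence θ_B = 90° − θ_t = 90° − 47.36° = 42.64°.
Then n₂/n₁ = tan θ_B = tan 42.64° = 0.921.

n₂/n₁ ≈ 0.921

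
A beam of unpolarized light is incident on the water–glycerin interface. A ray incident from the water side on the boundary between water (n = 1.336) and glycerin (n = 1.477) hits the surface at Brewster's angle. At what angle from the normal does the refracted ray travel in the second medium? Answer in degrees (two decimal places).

tan θ_B = n₂/n₁ = 1.477/1.336 = 1.1055, so θ_B = 47.87°.
At Brewster's angle the reflected and refracted rays are perpendicular, so θ_t = 90° − θ_B = 90° − 47.87° = 42.13°.

θ_t ≈ 42.13°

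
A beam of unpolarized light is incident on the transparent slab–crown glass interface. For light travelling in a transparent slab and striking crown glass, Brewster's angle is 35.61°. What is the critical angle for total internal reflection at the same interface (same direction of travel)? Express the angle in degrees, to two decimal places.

From Brewster, n₂/n₁ = tan θ_B = tan 35.61° = 0.7162.
Then sin θ_c = n₂/n₁ = 0.7162, so θ_c = arcsin 0.7162 = 45.74°.

θ_c ≈ 45.74°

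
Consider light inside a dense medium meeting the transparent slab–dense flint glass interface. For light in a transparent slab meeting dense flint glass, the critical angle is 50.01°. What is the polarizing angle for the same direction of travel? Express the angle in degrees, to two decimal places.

n₂/n₁ = sin θ_c = sin 50.01° = 0.7662.
tan θ_B equals the same ratio, so θ_B = arctan(0.7662) = 37.46°.

θ_B ≈ 37.46°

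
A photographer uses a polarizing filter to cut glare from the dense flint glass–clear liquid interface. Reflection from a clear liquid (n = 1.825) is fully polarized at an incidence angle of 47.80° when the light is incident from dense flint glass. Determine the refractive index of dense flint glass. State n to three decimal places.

n ≈ 1.655

Full polarization of the reflected beam means tan θ_B = n₂/n₁, where n₁ is the incident medium (dense flint glass).
n₁ = n₂ / tan θ_B = 1.825 / tan 47.80° = 1.655.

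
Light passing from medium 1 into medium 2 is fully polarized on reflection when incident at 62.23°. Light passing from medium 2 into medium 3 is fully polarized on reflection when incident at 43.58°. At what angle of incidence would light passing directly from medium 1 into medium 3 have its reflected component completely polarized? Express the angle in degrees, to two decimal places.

tan θ_B(1→2) = n₂/n₁ = tan 62.23° = 1.8991.
tan θ_B(2→3) = n₃/n₂ = tan 43.58° = 0.9516.
So n₃/n₁ = (n₂/n₁)(n₃/n₂) = 1.8991 × 0.9516 = 1.8072.
θ_B(1→3) = arctan(1.8072) = 61.04°.

θ_B ≈ 61.04°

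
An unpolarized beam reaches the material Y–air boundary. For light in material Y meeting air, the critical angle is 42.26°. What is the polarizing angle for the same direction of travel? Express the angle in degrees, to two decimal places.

θ_B ≈ 33.92°

sin θ_c = n₂/n₁, so n₂/n₁ = sin 42.26° = 0.6725.
Brewster: tan θ_B = n₂/n₁ = 0.6725.
θ_B = arctan(0.6725) = 33.92°.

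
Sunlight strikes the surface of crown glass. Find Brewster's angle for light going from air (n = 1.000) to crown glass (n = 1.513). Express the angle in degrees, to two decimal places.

At Brewster's angle the reflected and refracted rays are perpendicular, which with Snell's law gives tan θ_B = n₂/n₁.
Here n₂/n₁ = 1.513/1.000 = 1.5130, and Brewster's law gives tan θ_B = n₂/n₁. Taking the arctangent, θ_B = 56.54°.

θ_B ≈ 56.54°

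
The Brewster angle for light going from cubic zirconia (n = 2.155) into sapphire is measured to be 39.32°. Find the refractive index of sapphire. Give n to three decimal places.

n ≈ 1.765

At the Brewster angle, tan θ_B = n₂/n₁ with n₁ on the incident side (cubic zirconia) and n₂ on the transmitted side (sapphire).
n₂ = n₁ tan θ_B = 2.155 × tan 39.32° = 1.765.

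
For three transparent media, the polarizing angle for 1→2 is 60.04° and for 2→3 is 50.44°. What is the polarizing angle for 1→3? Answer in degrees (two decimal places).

θ_B ≈ 64.54°

tan θ_B(1→2) = n₂/n₁ = tan 60.04° = 1.7348.
tan θ_B(2→3) = n₃/n₂ = tan 50.44° = 1.2105.
n₃/n₁ = 2.1001. Then tan θ_B(1→3) = n₃/n₁, so θ_B(1→3) = arctan(2.1001) = 64.54°.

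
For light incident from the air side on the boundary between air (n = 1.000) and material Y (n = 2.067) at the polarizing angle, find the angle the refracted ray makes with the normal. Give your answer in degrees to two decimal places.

θ_t ≈ 25.82°

First find Brewster's angle: tan θ_B = 2.067/1.000 = 2.0670, giving θ_B = 64.18°.
The refracted ray is perpendicular to the reflected ray, so θ_t = 90° − θ_B = 25.82°.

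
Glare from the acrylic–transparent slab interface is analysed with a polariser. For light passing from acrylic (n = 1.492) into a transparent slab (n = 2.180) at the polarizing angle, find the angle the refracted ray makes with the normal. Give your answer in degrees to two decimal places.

θ_B = arctan(n₂/n₁) = arctan(2.180/1.492) = 55.61°.
At Brewster's angle the reflected and refracted rays are perpendicular, so θ_t = 90° − θ_B = 90° − 55.61° = 34.39°.

θ_t ≈ 34.39°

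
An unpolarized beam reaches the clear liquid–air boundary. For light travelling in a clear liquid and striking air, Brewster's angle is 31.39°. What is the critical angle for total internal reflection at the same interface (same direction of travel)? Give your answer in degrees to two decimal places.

tan θ_B = n₂/n₁ = tan 31.39° = 0.6102.
Total internal reflection: sin θ_c = n₂/n₁ = 0.6102.
θ_c = arcsin(0.6102) = 37.60°.

θ_c ≈ 37.60°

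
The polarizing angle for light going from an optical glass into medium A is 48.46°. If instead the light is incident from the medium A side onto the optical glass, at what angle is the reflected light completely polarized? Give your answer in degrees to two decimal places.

The two Brewster angles are complementary: θ_B' = 90° − θ_B = 90° − 48.46° = 41.54°.

θ_B' ≈ 41.54°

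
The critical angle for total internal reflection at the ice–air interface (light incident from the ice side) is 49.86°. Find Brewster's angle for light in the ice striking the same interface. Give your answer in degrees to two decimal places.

θ_B ≈ 37.40°

n₂/n₁ = sin θ_c = sin 49.86° = 0.7645.
tan θ_B equals the same ratio, so θ_B = arctan(0.7645) = 37.40°.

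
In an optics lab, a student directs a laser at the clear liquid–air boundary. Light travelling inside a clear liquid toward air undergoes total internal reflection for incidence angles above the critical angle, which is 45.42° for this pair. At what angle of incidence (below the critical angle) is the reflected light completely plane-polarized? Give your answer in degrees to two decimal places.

sin θ_c = n₂/n₁, so n₂/n₁ = sin 45.42° = 0.7123.
Brewster: tan θ_B = n₂/n₁ = 0.7123.
θ_B = arctan(0.7123) = 35.46°.

θ_B ≈ 35.46°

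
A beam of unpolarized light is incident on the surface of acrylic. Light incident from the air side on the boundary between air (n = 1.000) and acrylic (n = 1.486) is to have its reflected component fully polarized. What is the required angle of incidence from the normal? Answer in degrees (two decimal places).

Here n₂/n₁ = 1.486/1.000 = 1.4860, and Brewster's law gives tan θ_B = n₂/n₁.
So θ_B = arctan 1.4860 = 56.06°.

θ_B ≈ 56.06°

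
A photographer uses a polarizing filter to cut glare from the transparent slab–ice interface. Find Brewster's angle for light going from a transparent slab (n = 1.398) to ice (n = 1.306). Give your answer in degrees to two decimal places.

Brewster's condition: tan θ_B = n₂/n₁ = 1.306/1.398 = 0.9342.
So θ_B = arctan 0.9342 = 43.05°.

θ_B ≈ 43.05°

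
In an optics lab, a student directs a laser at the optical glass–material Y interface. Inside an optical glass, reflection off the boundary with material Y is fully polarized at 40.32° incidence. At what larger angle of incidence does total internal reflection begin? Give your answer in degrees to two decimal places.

From Brewster, n₂/n₁ = tan θ_B = tan 40.32° = 0.8487.
Then sin θ_c = n₂/n₁ = 0.8487, so θ_c = arcsin 0.8487 = 58.07°.

θ_c ≈ 58.07°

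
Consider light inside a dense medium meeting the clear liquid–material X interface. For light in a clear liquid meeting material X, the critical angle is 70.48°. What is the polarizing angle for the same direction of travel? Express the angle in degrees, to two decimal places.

At the critical angle sin θ_c = n₂/n₁, giving n₂/n₁ = sin 70.48° = 0.9425.
Then tan θ_B = n₂/n₁ = 0.9425, so θ_B = arctan 0.9425 = 43.31°.

θ_B ≈ 43.31°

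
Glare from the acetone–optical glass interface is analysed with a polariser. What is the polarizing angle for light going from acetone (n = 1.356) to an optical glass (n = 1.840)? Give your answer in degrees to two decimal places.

The reflected p-component vanishes when tan θ_B = n₂/n₁.
tan θ_B = n₂/n₁ = 1.840/1.356 = 1.3569.
θ_B = arctan(1.3569) = 53.61°.

θ_B ≈ 53.61°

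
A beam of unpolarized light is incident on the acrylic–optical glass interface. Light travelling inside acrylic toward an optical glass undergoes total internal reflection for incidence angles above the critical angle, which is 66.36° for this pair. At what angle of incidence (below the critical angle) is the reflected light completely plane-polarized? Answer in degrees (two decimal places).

θ_B ≈ 42.49°

sin θ_c = n₂/n₁, so n₂/n₁ = sin 66.36° = 0.9161.
Brewster: tan θ_B = n₂/n₁ = 0.9161.
θ_B = arctan(0.9161) = 42.49°.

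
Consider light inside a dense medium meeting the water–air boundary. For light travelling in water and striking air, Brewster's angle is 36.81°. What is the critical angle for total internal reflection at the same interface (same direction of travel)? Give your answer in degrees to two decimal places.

n₂/n₁ = tan 36.81° = 0.7484; the critical angle satisfies sin θ_c = n₂/n₁.
θ_c = arcsin(0.7484) = 48.45°.

θ_c ≈ 48.45°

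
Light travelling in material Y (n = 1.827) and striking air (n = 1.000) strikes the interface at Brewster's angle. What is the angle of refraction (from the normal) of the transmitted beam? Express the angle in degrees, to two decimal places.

θ_B = arctan(n₂/n₁) = arctan(1.000/1.827) = 28.69°.
Since θ_B + θ_t = 90° at Brewster incidence, θ_t = 90° − 28.69° = 61.31°.

θ_t ≈ 61.31°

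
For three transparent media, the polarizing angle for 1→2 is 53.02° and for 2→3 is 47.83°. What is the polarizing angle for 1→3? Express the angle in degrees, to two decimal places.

θ_B ≈ 55.70°

tan θ_B(1→2) = n₂/n₁ = tan 53.02° = 1.3280.
tan θ_B(2→3) = n₃/n₂ = tan 47.83° = 1.1040.
Multiplying, n₃/n₁ = 1.3280 × 1.1040 = 1.4661, and θ_B(1→3) = arctan 1.4661 = 55.70°.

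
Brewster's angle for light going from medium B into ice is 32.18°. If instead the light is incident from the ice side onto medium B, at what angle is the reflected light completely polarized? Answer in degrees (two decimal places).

tan θ_B' = n₁/n₂ = 1/tan θ_B, so θ_B' = 90° − θ_B.
θ_B' = 90° − 32.18° = 57.82°.

θ_B' ≈ 57.82°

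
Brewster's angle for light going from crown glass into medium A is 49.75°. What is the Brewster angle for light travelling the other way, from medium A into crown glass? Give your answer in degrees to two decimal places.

The two Brewster angles are complementary: θ_B' = 90° − θ_B = 90° − 49.75° = 40.25°.

θ_B' ≈ 40.25°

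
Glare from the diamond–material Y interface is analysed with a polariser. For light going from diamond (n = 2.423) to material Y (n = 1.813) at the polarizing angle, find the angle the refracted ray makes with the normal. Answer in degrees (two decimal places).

θ_t ≈ 53.19°

tan θ_B = n₂/n₁ = 1.813/2.423 = 0.7482, so θ_B = 36.81°.
The refracted ray is perpendicular to the reflected ray, so θ_t = 90° − θ_B = 53.19°.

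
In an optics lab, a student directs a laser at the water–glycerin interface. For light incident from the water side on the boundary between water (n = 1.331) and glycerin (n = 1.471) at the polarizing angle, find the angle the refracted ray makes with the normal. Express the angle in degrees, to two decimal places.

θ_t ≈ 42.14°

θ_B = arctan(n₂/n₁) = arctan(1.471/1.331) = 47.86°.
Since θ_B + θ_t = 90° at Brewster incidence, θ_t = 90° − 47.86° = 42.14°.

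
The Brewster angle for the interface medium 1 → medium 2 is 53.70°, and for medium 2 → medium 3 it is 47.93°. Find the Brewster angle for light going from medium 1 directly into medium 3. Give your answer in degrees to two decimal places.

tan θ_B(1→2) = n₂/n₁ = tan 53.70° = 1.3613.
tan θ_B(2→3) = n₃/n₂ = tan 47.93° = 1.1079.
So n₃/n₁ = (n₂/n₁)(n₃/n₂) = 1.3613 × 1.1079 = 1.5082.
θ_B(1→3) = arctan(1.5082) = 56.45°.

θ_B ≈ 56.45°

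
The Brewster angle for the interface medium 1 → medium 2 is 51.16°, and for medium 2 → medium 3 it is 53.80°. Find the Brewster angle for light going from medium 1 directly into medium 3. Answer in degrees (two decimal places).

Each Brewster angle gives a ratio: n₂/n₁ = tan 51.16° = 1.2420, n₃/n₂ = tan 53.80° = 1.3663.
Multiplying, n₃/n₁ = 1.2420 × 1.3663 = 1.6969, and θ_B(1→3) = arctan 1.6969 = 59.49°.

θ_B ≈ 59.49°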